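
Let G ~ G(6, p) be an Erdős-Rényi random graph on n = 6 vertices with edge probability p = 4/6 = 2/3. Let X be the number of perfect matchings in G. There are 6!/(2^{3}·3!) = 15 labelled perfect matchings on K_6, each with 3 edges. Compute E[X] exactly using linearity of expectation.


K_6 has 6!/(2^{3}·3!) = 15 labelled perfect matchings.
For each such perfect matching H, let X_H = 1 if all 3 edges of H are present in G. Then P[X_H = 1] = p^{3} = (2/3)^{3} = 8/27.
By linearity of expectation: E[X] = Σ_H E[X_H] = 15 · p^{3} = 15 · 8/27 = 40/9.
Numerically: E[X] ≈ 4.4444.

E[X] = 15 · (2/3)^{3} = 40/9 ≈ 4.4444.


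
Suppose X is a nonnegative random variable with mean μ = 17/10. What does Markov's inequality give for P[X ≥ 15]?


μ = E[X] = 17/10, a = 15.
Markov: P[X ≥ 15] ≤ μ/a = (17/10)/15 = 17/150.
Numerically: ≈ 0.1133.
(Since a = 15 > μ = 1.7000, the bound 17/150 is < 1 and informative.)

P[X ≥ 15] ≤ 17/150 ≈ 0.1133.


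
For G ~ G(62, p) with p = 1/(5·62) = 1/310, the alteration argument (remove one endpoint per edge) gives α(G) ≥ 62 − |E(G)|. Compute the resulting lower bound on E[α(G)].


E[|E(G)|] = C(62, 2)·p = 1891 · (1/310) = 61/10.
E[α(G)] ≥ n − E[|E(G)|] = 62 − 61/10 = 559/10.
Numerically: ≈ 55.900000.
(This is only a lower bound; the true E[α(G)] may be larger.)

E[α(G)] ≥ 559/10 ≈ 55.900000.


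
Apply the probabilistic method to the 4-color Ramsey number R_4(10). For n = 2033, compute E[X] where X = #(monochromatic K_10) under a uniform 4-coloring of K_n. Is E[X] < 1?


E[X] = C(2033, 10) · 4^{1 − 45} = 325074373196988390113235240 · 4^{−44} = 325074373196988390113235240/309485009821345068724781056.
As a reduced fraction: E[X] = 40634296649623548764154405/38685626227668133590597632 ≈ 1.05037.
Is E[X] < 1? NO.
Since E[X] ≥ 1, the first-moment bound is inconclusive at n = 2033; it does NOT by itself certify R_4(10) > 2033.

E[X] = 40634296649623548764154405/38685626227668133590597632 ≈ 1.05037; E[X] ≥ 1; first-moment method inconclusive here.


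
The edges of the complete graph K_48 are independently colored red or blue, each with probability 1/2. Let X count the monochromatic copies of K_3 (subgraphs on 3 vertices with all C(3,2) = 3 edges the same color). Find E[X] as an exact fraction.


Let X = Σ_S X_S over the C(48, 3) = 17296 subsets S of size 3, where X_S = 1 if the K_3 on S is monochromatic.
For a fixed S, the K_3 on S has C(3, 2) = 3 edges. P[all 3 edges red] = (1/2)^3, and likewise for blue, so P[monochromatic] = 2·(1/2)^3 = 2^{1 − 3} = 1/4.
By linearity: E[X] = C(48, 3) · 2^{1 − 3} = 17296 · 1/4 = 4324.
Numerically: E[X] ≈ 4324.00000.

E[X] = C(48,3)·2^(1−C(3,2)) = 4324 ≈ 4324.00000.


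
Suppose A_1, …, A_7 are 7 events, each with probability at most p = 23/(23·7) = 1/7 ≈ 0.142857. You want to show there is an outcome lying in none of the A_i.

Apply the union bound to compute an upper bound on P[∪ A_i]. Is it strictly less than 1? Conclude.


Union bound: P[∪_{i=1}^{7} A_i] ≤ Σ_i P[A_i] ≤ 7·p = 7·(1/7) = 1.
Numerically: 1 ≈ 1.000000.
Is 1 < 1? NO.
Since the bound 1 is ≥ 1, the union bound is uninformative here; it does NOT by itself certify existence.

7·p = 1 ≈ 1.000000; existence NOT certified by the union bound.


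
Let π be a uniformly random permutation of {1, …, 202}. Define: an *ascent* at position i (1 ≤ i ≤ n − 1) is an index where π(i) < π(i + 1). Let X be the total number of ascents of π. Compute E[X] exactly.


Write X = Σ X_I over i = 1, …, 201, with X_I the indicator of one ascent.
There are 201 indicators.
For each fixed i, the pair (π(i), π(i+1)) is a uniformly random ordered pair of distinct values from {1, …, 202}; by symmetry P[π(i) < π(i+1)] = 1/2.
By linearity: E[X] = 201 · (1/2) = (202 − 1) · (1/2) = 201/2 ≈ 100.500.

E[X] = 201/2 = 100.500.


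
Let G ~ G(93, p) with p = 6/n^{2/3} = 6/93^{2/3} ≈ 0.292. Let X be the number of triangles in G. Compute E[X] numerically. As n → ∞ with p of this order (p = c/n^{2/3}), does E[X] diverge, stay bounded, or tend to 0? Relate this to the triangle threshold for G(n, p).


Number of potential triangles: C(93, 3) = 129766.
Each occurs with probability p³ ≈ (0.292)³ ≈ 2.49740e-02.
By linearity: E[X] = C(93, 3)·p³ ≈ 129766 · 2.49740e-02 ≈ 3240.774.
Since α = 2/3 < 1, p = c/n^{2/3} ≫ 1/n is above the triangle threshold p ~ 1/n. Asymptotically E[X] ~ (c³/6)·n^{3(1−α)} = (6³/6)·n^{1} → ∞; triangles are abundant w.h.p.

E[X] ≈ 3240.774; in regime p = Θ(1/n^{2/3}) E[X] diverges (above the triangle threshold p ~ 1/n).


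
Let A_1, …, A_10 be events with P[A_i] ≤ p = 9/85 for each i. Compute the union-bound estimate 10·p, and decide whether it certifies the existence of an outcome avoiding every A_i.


Union bound: P[∪_{i=1}^{10} A_i] ≤ Σ_i P[A_i] ≤ 10·p = 10·(9/85) = 18/17.
Numerically: 18/17 ≈ 1.0588235.
Is 18/17 < 1? NO.
Since the bound 18/17 is ≥ 1, the union bound is uninformative here; it does NOT by itself certify existence.

10·p = 18/17 ≈ 1.0588235; existence NOT certified by the union bound.


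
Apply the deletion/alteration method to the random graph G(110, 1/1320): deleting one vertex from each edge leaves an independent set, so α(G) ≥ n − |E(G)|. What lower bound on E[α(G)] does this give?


E[|E(G)|] = C(110, 2)·p = 5995 · (1/1320) = 109/24.
E[α(G)] ≥ n − E[|E(G)|] = 110 − 109/24 = 2531/24.
Numerically: ≈ 105.4583.
(This is only a lower bound; the true E[α(G)] may be larger.)

E[α(G)] ≥ 2531/24 ≈ 105.4583.


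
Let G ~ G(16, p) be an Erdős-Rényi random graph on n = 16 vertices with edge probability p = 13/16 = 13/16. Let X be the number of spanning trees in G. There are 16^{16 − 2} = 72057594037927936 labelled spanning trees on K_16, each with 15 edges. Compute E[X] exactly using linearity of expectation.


K_16 has 16^{16 − 2} = 72057594037927936 labelled spanning trees.
For each such spanning tree H, let X_H = 1 if all 15 edges of H are present in G. Then P[X_H = 1] = p^{15} = (13/16)^{15} = 51185893014090757/1152921504606846976.
By linearity of expectation: E[X] = Σ_H E[X_H] = 72057594037927936 · p^{15} = 72057594037927936 · 51185893014090757/1152921504606846976 = 51185893014090757/16.
Numerically: E[X] ≈ 3.1991e+15.

E[X] = 72057594037927936 · (13/16)^{15} = 51185893014090757/16 ≈ 3.1991e+15.


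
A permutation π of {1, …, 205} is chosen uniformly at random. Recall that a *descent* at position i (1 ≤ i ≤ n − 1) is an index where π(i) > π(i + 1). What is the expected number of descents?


Write X = Σ X_I over i = 1, …, 204, with X_I the indicator of one descent.
There are 204 indicators.
For each fixed i, the pair (π(i), π(i+1)) is a uniformly random ordered pair of distinct values from {1, …, 205}; by symmetry P[π(i) > π(i+1)] = 1/2.
By linearity: E[X] = 204 · (1/2) = (205 − 1) · (1/2) = 102 ≈ 102.000000.

E[X] = 102 = 102.000000.


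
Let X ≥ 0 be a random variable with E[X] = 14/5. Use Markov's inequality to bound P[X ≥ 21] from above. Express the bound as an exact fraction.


μ = E[X] = 14/5, a = 21.
Markov: P[X ≥ 21] ≤ μ/a = (14/5)/21 = 2/15.
Numerically: ≈ 0.13333.
(Since a = 21 > μ = 2.80000, the bound 2/15 is < 1 and informative.)

P[X ≥ 21] ≤ 2/15 ≈ 0.13333.


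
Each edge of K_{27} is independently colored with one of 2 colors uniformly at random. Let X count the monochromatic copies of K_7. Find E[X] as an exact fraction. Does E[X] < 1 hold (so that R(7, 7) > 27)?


E[X] = C(27, 7) · 2^{1 − 21} = 888030 · 2^{−20} = 888030/1048576.
As a reduced fraction: E[X] = 444015/524288 ≈ 0.84689.
Is E[X] < 1? YES.
Since E[X] < 1, there exists a 2-coloring of K_{27} with no monochromatic K_7; hence R(7, 7) > 27.

E[X] = 444015/524288 ≈ 0.84689; E[X] < 1, so R(7, 7) > 27.


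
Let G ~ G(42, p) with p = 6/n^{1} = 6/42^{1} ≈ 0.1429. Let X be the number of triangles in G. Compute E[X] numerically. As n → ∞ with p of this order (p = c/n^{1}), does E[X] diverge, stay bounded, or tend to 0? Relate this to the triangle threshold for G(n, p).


Number of potential triangles: C(42, 3) = 11480.
Each occurs with probability p³ ≈ (0.1429)³ ≈ 2.915452e-03.
By linearity: E[X] = C(42, 3)·p³ ≈ 11480 · 2.915452e-03 ≈ 33.4694.
Here α = 1, so p = 6/n is exactly at the triangle threshold p ~ 1/n. Asymptotically E[X] → c³/6 = 6³/6 = 36 ≈ 36.0000, a bounded constant. In this regime the triangle count is asymptotically Poisson(c³/6).

E[X] ≈ 33.4694; in regime p = Θ(1/n^{1}) E[X] stays bounded (at the triangle threshold p ~ 1/n).


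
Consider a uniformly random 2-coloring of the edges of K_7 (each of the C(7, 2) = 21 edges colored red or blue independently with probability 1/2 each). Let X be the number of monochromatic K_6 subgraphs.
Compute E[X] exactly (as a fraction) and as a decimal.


Let X = Σ_S X_S over the C(7, 6) = 7 subsets S of size 6, where X_S = 1 if the K_6 on S is monochromatic.
For a fixed S, the K_6 on S has C(6, 2) = 15 edges. P[all 15 edges red] = (1/2)^15, and likewise for blue, so P[monochromatic] = 2·(1/2)^15 = 2^{1 − 15} = 1/16384.
By linearity: E[X] = C(7, 6) · 2^{1 − 15} = 7 · 1/16384 = 7/16384.
Numerically: E[X] ≈ 0.000427.

E[X] = C(7,6)·2^(1−C(6,2)) = 7/16384 ≈ 0.000427.


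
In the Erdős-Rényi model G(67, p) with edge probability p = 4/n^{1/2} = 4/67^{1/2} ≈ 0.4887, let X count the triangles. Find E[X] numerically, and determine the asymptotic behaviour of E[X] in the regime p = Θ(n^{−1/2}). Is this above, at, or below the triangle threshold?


Number of potential triangles: C(67, 3) = 47905.
Each occurs with probability p³ ≈ (0.4887)³ ≈ 1.166992e-01.
By linearity: E[X] = C(67, 3)·p³ ≈ 47905 · 1.166992e-01 ≈ 5590.4738.
Since α = 1/2 < 1, p = c/n^{1/2} ≫ 1/n is above the triangle threshold p ~ 1/n. Asymptotically E[X] ~ (c³/6)·n^{3(1−α)} = (4³/6)·n^{1.5} → ∞; triangles are abundant w.h.p.

E[X] ≈ 5590.4738; in regime p = Θ(1/n^{1/2}) E[X] diverges (above the triangle threshold p ~ 1/n).


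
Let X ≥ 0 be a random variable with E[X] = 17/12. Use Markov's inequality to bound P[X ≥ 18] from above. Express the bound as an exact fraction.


μ = E[X] = 17/12, a = 18.
Markov: P[X ≥ 18] ≤ μ/a = (17/12)/18 = 17/216.
Numerically: ≈ 0.079.
(Since a = 18 > μ = 1.417, the bound 17/216 is < 1 and informative.)

P[X ≥ 18] ≤ 17/216 ≈ 0.079.


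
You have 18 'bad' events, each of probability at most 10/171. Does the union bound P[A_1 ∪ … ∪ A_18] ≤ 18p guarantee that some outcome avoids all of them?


Union bound: P[∪_{i=1}^{18} A_i] ≤ Σ_i P[A_i] ≤ 18·p = 18·(10/171) = 20/19.
Numerically: 20/19 ≈ 1.0526.
Is 20/19 < 1? NO.
Since the bound 20/19 is ≥ 1, the union bound is uninformative here; it does NOT by itself certify existence.

18·p = 20/19 ≈ 1.0526; existence NOT certified by the union bound.


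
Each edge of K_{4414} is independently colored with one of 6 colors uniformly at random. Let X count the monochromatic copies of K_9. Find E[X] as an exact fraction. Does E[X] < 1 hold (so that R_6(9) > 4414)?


E[X] = C(4414, 9) · 6^{1 − 36} = 1738535657024887384307025382 · 6^{−35} = 1738535657024887384307025382/1719070799748422591028658176.
As a reduced fraction: E[X] = 869267828512443692153512691/859535399874211295514329088 ≈ 1.01132.
Is E[X] < 1? NO.
Since E[X] ≥ 1, the first-moment bound is inconclusive at n = 4414; it does NOT by itself certify R_6(9) > 4414.

E[X] = 869267828512443692153512691/859535399874211295514329088 ≈ 1.01132; E[X] ≥ 1; first-moment method inconclusive here.


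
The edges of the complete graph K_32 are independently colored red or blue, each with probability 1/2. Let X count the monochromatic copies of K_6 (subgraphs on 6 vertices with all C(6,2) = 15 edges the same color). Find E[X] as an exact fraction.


Let X = Σ_S X_S over the C(32, 6) = 906192 subsets S of size 6, where X_S = 1 if the K_6 on S is monochromatic.
For a fixed S, the K_6 on S has C(6, 2) = 15 edges. P[all 15 edges red] = (1/2)^15, and likewise for blue, so P[monochromatic] = 2·(1/2)^15 = 2^{1 − 15} = 1/16384.
By linearity: E[X] = C(32, 6) · 2^{1 − 15} = 906192 · 1/16384 = 56637/1024.
Numerically: E[X] ≈ 55.3096.

E[X] = C(32,6)·2^(1−C(6,2)) = 56637/1024 ≈ 55.3096.


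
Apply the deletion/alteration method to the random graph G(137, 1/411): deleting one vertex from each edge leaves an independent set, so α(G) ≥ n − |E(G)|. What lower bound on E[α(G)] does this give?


E[|E(G)|] = C(137, 2)·p = 9316 · (1/411) = 68/3.
E[α(G)] ≥ n − E[|E(G)|] = 137 − 68/3 = 343/3.
Numerically: ≈ 114.3333.
(This is only a lower bound; the true E[α(G)] may be larger.)

E[α(G)] ≥ 343/3 ≈ 114.3333.


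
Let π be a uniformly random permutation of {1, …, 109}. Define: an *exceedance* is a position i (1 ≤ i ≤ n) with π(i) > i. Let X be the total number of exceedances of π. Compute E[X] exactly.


Write X = Σ_{i=1}^{109} X_i, where X_i = 1_{π(i) > i}.
For each fixed i, π(i) is uniform over {1, …, 109} (marginal of a uniform permutation), so P[π(i) > i] = (n − i)/n. Summing: Σ_{i=1}^{109} (n − i)/n = (0 + 1 + … + 108)/109 = 109(109 − 1)/(2·109) = (109 − 1)/2.
Hence E[X] = Σ_{i=1}^{109} (109 − i)/109 = 54 ≈ 54.000000.

E[X] = 54 = 54.000000.


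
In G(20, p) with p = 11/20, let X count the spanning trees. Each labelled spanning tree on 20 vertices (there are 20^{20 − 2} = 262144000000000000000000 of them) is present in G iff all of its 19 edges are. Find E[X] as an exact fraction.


K_20 has 20^{20 − 2} = 262144000000000000000000 labelled spanning trees.
For each such spanning tree H, let X_H = 1 if all 19 edges of H are present in G. Then P[X_H = 1] = p^{19} = (11/20)^{19} = 61159090448414546291/5242880000000000000000000.
By linearity of expectation: E[X] = Σ_H E[X_H] = 262144000000000000000000 · p^{19} = 262144000000000000000000 · 61159090448414546291/5242880000000000000000000 = 61159090448414546291/20.
Numerically: E[X] ≈ 3.05795e+18.

E[X] = 262144000000000000000000 · (11/20)^{19} = 61159090448414546291/20 ≈ 3.05795e+18.


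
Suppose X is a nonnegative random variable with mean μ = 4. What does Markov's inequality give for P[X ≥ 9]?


μ = E[X] = 4, a = 9.
Markov: P[X ≥ 9] ≤ μ/a = (4)/9 = 4/9.
Numerically: ≈ 0.4444.
(Since a = 9 > μ = 4.0000, the bound 4/9 is < 1 and informative.)

P[X ≥ 9] ≤ 4/9 ≈ 0.4444.


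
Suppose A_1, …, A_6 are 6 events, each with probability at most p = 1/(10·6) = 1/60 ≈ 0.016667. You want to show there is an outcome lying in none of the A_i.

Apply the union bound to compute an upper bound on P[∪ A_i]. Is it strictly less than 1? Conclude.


Union bound: P[∪_{i=1}^{6} A_i] ≤ Σ_i P[A_i] ≤ 6·p = 6·(1/60) = 1/10.
Numerically: 1/10 ≈ 0.100000.
Is 1/10 < 1? YES.
Since P[∪ A_i] ≤ 1/10 < 1, the complement has P[∩ A_i^c] ≥ 1 − 1/10 = 9/10 > 0, so some outcome avoids every A_i.

6·p = 1/10 ≈ 0.100000; existence CERTIFIED by the union bound.


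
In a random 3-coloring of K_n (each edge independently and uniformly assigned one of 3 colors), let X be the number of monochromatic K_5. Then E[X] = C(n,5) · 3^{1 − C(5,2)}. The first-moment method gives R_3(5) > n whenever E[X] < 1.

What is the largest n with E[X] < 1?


We need C(n, 5) · 3^{1 − 10} < 1, i.e. C(n, 5) < 3^{10 − 1} = 19683.
Check values of n near the boundary:
  n = 16: C(16, 5) = 4368; 4368 < 19683? YES
  n = 17: C(17, 5) = 6188; 6188 < 19683? YES
  n = 18: C(18, 5) = 8568; 8568 < 19683? YES
  n = 19: C(19, 5) = 11628; 11628 < 19683? YES
  n = 20: C(20, 5) = 15504; 15504 < 19683? YES
  n = 21: C(21, 5) = 20349; 20349 < 19683? NO
  n = 22: C(22, 5) = 26334; 26334 < 19683? NO
  n = 23: C(23, 5) = 33649; 33649 < 19683? NO
The largest n with C(n, 5) < 19683 is n = 20 (where E[X] = 5168/6561 ≈ 0.787685). Hence R_3(5) > 20, i.e. R_3(5) ≥ 21.

Largest n = 20; hence R_3(5) > 20.


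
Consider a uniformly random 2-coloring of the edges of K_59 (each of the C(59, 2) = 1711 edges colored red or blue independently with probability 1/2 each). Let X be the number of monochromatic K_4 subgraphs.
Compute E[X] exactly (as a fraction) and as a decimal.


Let X = Σ_S X_S over the C(59, 4) = 455126 subsets S of size 4, where X_S = 1 if the K_4 on S is monochromatic.
For a fixed S, the K_4 on S has C(4, 2) = 6 edges. P[all 6 edges red] = (1/2)^6, and likewise for blue, so P[monochromatic] = 2·(1/2)^6 = 2^{1 − 6} = 1/32.
Summing: E[X] = C(59, 4) · 2^{1 − 6} = 455126 · 1/32 = 227563/16.
Numerically: E[X] ≈ 14222.68750.

E[X] = C(59,4)·2^(1−C(4,2)) = 227563/16 ≈ 14222.68750.


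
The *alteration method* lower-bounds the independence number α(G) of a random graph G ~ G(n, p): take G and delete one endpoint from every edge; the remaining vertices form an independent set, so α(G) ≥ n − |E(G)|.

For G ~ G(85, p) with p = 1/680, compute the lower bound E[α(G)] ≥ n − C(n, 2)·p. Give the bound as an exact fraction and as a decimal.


E[|E(G)|] = C(85, 2)·p = 3570 · (1/680) = 21/4.
E[α(G)] ≥ n − E[|E(G)|] = 85 − 21/4 = 319/4.
Numerically: ≈ 79.750000.
(This is only a lower bound; the true E[α(G)] may be larger.)

E[α(G)] ≥ 319/4 ≈ 79.750000.


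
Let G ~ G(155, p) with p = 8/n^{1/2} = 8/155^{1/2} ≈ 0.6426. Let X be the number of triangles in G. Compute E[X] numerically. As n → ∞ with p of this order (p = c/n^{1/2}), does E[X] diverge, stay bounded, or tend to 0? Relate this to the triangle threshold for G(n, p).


Number of potential triangles: C(155, 3) = 608685.
Each occurs with probability p³ ≈ (0.6426)³ ≈ 2.653215e-01.
By linearity: E[X] = C(155, 3)·p³ ≈ 608685 · 2.653215e-01 ≈ 161497.2060.
Since α = 1/2 < 1, p = c/n^{1/2} ≫ 1/n is above the triangle threshold p ~ 1/n. Asymptotically E[X] ~ (c³/6)·n^{3(1−α)} = (8³/6)·n^{1.5} → ∞; triangles are abundant w.h.p.

E[X] ≈ 161497.2060; in regime p = Θ(1/n^{1/2}) E[X] diverges (above the triangle threshold p ~ 1/n).


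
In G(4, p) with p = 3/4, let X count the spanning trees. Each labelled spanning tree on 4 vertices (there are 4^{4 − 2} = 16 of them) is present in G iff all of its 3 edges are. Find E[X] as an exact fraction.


K_4 has 4^{4 − 2} = 16 labelled spanning trees.
For each such spanning tree H, let X_H = 1 if all 3 edges of H are present in G. Then P[X_H = 1] = p^{3} = (3/4)^{3} = 27/64.
By linearity: E[X] = Σ_H E[X_H] = 16 · p^{3} = 16 · 27/64 = 27/4.
Numerically: E[X] ≈ 6.75.

E[X] = 16 · (3/4)^{3} = 27/4 ≈ 6.75.


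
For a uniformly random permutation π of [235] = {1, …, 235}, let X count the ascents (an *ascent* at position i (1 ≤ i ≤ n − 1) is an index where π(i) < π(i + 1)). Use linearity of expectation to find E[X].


Write X = Σ X_I over i = 1, …, 234, with X_I the indicator of one ascent.
There are 234 indicators.
For each fixed i, the pair (π(i), π(i+1)) is a uniformly random ordered pair of distinct values from {1, …, 235}; by symmetry P[π(i) < π(i+1)] = 1/2.
By linearity: E[X] = 234 · (1/2) = (235 − 1) · (1/2) = 117 ≈ 117.00000.

E[X] = 117 = 117.00000.


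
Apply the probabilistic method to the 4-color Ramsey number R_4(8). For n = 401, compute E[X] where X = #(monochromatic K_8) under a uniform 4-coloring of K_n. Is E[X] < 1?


E[X] = C(401, 8) · 4^{1 − 28} = 15456772627710150 · 4^{−27} = 15456772627710150/18014398509481984.
As a reduced fraction: E[X] = 7728386313855075/9007199254740992 ≈ 0.8580232.
Is E[X] < 1? YES.
Since E[X] < 1, there exists a 4-coloring of K_{401} with no monochromatic K_8; hence R_4(8) > 401.

E[X] = 7728386313855075/9007199254740992 ≈ 0.8580232; E[X] < 1, so R_4(8) > 401.


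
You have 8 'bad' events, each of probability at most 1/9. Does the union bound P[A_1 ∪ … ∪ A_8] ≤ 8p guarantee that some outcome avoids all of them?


Union bound: P[∪_{i=1}^{8} A_i] ≤ Σ_i P[A_i] ≤ 8·p = 8·(1/9) = 8/9.
Numerically: 8/9 ≈ 0.8888889.
Is 8/9 < 1? YES.
Since P[∪ A_i] ≤ 8/9 < 1, the complement has P[∩ A_i^c] ≥ 1 − 8/9 = 1/9 > 0, so some outcome avoids every A_i.

8·p = 8/9 ≈ 0.8888889; existence CERTIFIED by the union bound.


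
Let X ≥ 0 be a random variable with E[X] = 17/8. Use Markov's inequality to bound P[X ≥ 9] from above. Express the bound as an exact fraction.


μ = E[X] = 17/8, a = 9.
Markov: P[X ≥ 9] ≤ μ/a = (17/8)/9 = 17/72.
Numerically: ≈ 0.236111.
(Since a = 9 > μ = 2.125000, the bound 17/72 is < 1 and informative.)

P[X ≥ 9] ≤ 17/72 ≈ 0.236111.


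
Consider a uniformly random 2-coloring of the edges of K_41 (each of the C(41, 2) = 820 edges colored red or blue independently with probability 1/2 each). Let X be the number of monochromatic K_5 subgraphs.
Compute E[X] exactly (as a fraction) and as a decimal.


Let X = Σ_S X_S over the C(41, 5) = 749398 subsets S of size 5, where X_S = 1 if the K_5 on S is monochromatic.
For a fixed S, the K_5 on S has C(5, 2) = 10 edges. P[all 10 edges red] = (1/2)^10, and likewise for blue, so P[monochromatic] = 2·(1/2)^10 = 2^{1 − 10} = 1/512.
Summing: E[X] = C(41, 5) · 2^{1 − 10} = 749398 · 1/512 = 374699/256.
Numerically: E[X] ≈ 1463.6680.

E[X] = C(41,5)·2^(1−C(5,2)) = 374699/256 ≈ 1463.6680.


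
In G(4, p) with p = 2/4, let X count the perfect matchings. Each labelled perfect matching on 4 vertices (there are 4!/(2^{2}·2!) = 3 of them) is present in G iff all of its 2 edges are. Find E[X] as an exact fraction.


K_4 has 4!/(2^{2}·2!) = 3 labelled perfect matchings.
For each such perfect matching H, let X_H = 1 if all 2 edges of H are present in G. Then P[X_H = 1] = p^{2} = (1/2)^{2} = 1/4.
Summing the indicators: E[X] = Σ_H E[X_H] = 3 · p^{2} = 3 · 1/4 = 3/4.
Numerically: E[X] ≈ 0.75.

E[X] = 3 · (1/2)^{2} = 3/4 ≈ 0.75.


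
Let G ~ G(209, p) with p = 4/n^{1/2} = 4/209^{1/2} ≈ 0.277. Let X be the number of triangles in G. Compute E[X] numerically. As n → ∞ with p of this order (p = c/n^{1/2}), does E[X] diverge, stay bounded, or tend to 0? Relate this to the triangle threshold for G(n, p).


Number of potential triangles: C(209, 3) = 1499784.
Each occurs with probability p³ ≈ (0.277)³ ≈ 2.11817e-02.
By linearity: E[X] = C(209, 3)·p³ ≈ 1499784 · 2.11817e-02 ≈ 31767.955.
Since α = 1/2 < 1, p = c/n^{1/2} ≫ 1/n is above the triangle threshold p ~ 1/n. Asymptotically E[X] ~ (c³/6)·n^{3(1−α)} = (4³/6)·n^{1.5} → ∞; triangles are abundant w.h.p.

E[X] ≈ 31767.955; in regime p = Θ(1/n^{1/2}) E[X] diverges (above the triangle threshold p ~ 1/n).


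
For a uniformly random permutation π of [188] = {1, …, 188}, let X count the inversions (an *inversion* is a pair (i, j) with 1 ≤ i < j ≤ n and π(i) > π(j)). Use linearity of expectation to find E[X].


Write X = Σ X_I over the C(188, 2) = 17578 pairs i < j, with X_I the indicator of one inversion.
There are 17578 indicators.
For each fixed pair i < j, the values π(i) and π(j) are two distinct elements of {1, …, 188} in uniformly random order; by symmetry P[π(i) > π(j)] = 1/2.
By linearity: E[X] = 17578 · (1/2) = C(188, 2) · (1/2) = 17578/2 = 8789 ≈ 8789.000000.

E[X] = 8789 = 8789.000000.


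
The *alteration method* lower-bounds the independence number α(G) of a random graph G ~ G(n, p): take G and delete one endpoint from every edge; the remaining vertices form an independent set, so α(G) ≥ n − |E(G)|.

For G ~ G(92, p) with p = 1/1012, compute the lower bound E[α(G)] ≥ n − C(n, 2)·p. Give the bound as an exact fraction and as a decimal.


E[|E(G)|] = C(92, 2)·p = 4186 · (1/1012) = 91/22.
E[α(G)] ≥ n − E[|E(G)|] = 92 − 91/22 = 1933/22.
Numerically: ≈ 87.86364.
(This is only a lower bound; the true E[α(G)] may be larger.)

E[α(G)] ≥ 1933/22 ≈ 87.86364.


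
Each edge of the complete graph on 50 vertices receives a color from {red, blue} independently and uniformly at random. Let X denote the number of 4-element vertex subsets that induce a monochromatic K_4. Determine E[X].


Let X = Σ_S X_S over the C(50, 4) = 230300 subsets S of size 4, where X_S = 1 if the K_4 on S is monochromatic.
For a fixed S, the K_4 on S has C(4, 2) = 6 edges. P[all 6 edges red] = (1/2)^6, and likewise for blue, so P[monochromatic] = 2·(1/2)^6 = 2^{1 − 6} = 1/32.
Summing: E[X] = C(50, 4) · 2^{1 − 6} = 230300 · 1/32 = 57575/8.
Numerically: E[X] ≈ 7196.875000.

E[X] = C(50,4)·2^(1−C(4,2)) = 57575/8 ≈ 7196.875000.


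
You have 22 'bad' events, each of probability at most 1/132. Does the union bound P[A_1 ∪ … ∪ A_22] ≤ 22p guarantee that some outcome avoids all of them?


Union bound: P[∪_{i=1}^{22} A_i] ≤ Σ_i P[A_i] ≤ 22·p = 22·(1/132) = 1/6.
Numerically: 1/6 ≈ 0.16667.
Is 1/6 < 1? YES.
Since P[∪ A_i] ≤ 1/6 < 1, the complement has P[∩ A_i^c] ≥ 1 − 1/6 = 5/6 > 0, so some outcome avoids every A_i.

22·p = 1/6 ≈ 0.16667; existence CERTIFIED by the union bound.


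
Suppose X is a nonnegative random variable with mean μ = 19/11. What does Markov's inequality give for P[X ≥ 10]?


μ = E[X] = 19/11, a = 10.
Markov: P[X ≥ 10] ≤ μ/a = (19/11)/10 = 19/110.
Numerically: ≈ 0.1727.
(Since a = 10 > μ = 1.7273, the bound 19/110 is < 1 and informative.)

P[X ≥ 10] ≤ 19/110 ≈ 0.1727.


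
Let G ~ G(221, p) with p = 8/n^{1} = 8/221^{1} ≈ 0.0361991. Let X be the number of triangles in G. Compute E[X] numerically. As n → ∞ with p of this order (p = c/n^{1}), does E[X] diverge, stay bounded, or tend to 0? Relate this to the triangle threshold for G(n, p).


Number of potential triangles: C(221, 3) = 1774630.
Each occurs with probability p³ ≈ (0.0361991)³ ≈ 4.74343703e-05.
By linearity: E[X] = C(221, 3)·p³ ≈ 1774630 · 4.74343703e-05 ≈ 84.178457.
Here α = 1, so p = 8/n is exactly at the triangle threshold p ~ 1/n. Asymptotically E[X] → c³/6 = 8³/6 = 256/3 ≈ 85.333333, a bounded constant. In this regime the triangle count is asymptotically Poisson(c³/6).

E[X] ≈ 84.178457; in regime p = Θ(1/n^{1}) E[X] stays bounded (at the triangle threshold p ~ 1/n).


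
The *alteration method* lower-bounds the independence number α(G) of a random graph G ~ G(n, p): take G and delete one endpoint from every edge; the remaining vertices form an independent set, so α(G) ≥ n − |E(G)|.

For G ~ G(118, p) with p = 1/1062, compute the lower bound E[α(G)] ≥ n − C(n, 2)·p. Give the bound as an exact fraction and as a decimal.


E[|E(G)|] = C(118, 2)·p = 6903 · (1/1062) = 13/2.
E[α(G)] ≥ n − E[|E(G)|] = 118 − 13/2 = 223/2.
Numerically: ≈ 111.500000.
(This is only a lower bound; the true E[α(G)] may be larger.)

E[α(G)] ≥ 223/2 ≈ 111.500000.


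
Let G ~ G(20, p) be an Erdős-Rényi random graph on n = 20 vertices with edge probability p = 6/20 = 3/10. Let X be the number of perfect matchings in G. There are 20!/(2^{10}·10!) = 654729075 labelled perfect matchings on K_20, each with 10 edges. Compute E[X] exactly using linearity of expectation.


K_20 has 20!/(2^{10}·10!) = 654729075 labelled perfect matchings.
For each such perfect matching H, let X_H = 1 if all 10 edges of H are present in G. Then P[X_H = 1] = p^{10} = (3/10)^{10} = 59049/10000000000.
Summing the indicators: E[X] = Σ_H E[X_H] = 654729075 · p^{10} = 654729075 · 59049/10000000000 = 1546443885987/400000000.
Numerically: E[X] ≈ 3866.1.

E[X] = 654729075 · (3/10)^{10} = 1546443885987/400000000 ≈ 3866.1.


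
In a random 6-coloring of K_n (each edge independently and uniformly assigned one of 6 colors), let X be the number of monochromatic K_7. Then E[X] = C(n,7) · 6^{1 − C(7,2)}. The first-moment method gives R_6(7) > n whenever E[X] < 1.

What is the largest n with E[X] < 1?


We need C(n, 7) · 6^{1 − 21} < 1, i.e. C(n, 7) < 6^{21 − 1} = 3656158440062976.
Check values of n near the boundary:
  n = 563: C(563, 7) = 3426622515769596; 3426622515769596 < 3656158440062976? YES
  n = 564: C(564, 7) = 3469685994423792; 3469685994423792 < 3656158440062976? YES
  n = 565: C(565, 7) = 3513212521235560; 3513212521235560 < 3656158440062976? YES
  n = 566: C(566, 7) = 3557206237959440; 3557206237959440 < 3656158440062976? YES
  n = 567: C(567, 7) = 3601671315933933; 3601671315933933 < 3656158440062976? YES
  n = 568: C(568, 7) = 3646611956239704; 3646611956239704 < 3656158440062976? YES
  n = 569: C(569, 7) = 3692032389858348; 3692032389858348 < 3656158440062976? NO
  n = 570: C(570, 7) = 3737936877831720; 3737936877831720 < 3656158440062976? NO
  n = 571: C(571, 7) = 3784329711421830; 3784329711421830 < 3656158440062976? NO
The largest n with C(n, 7) < 3656158440062976 is n = 568 (where E[X] = 16882462760369/16926659444736 ≈ 0.997389). Hence R_6(7) > 568, i.e. R_6(7) ≥ 569.

Largest n = 568; hence R_6(7) > 568.


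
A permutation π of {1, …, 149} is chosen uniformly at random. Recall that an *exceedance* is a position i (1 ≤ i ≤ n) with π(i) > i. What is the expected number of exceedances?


Write X = Σ_{i=1}^{149} X_i, where X_i = 1_{π(i) > i}.
For each fixed i, π(i) is uniform over {1, …, 149} (marginal of a uniform permutation), so P[π(i) > i] = (n − i)/n. Summing: Σ_{i=1}^{149} (n − i)/n = (0 + 1 + … + 148)/149 = 149(149 − 1)/(2·149) = (149 − 1)/2.
Hence E[X] = Σ_{i=1}^{149} (149 − i)/149 = 74 ≈ 74.0000.

E[X] = 74 = 74.0000.


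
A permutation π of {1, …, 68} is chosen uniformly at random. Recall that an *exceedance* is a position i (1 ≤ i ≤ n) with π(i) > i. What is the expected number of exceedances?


Write X = Σ_{i=1}^{68} X_i, where X_i = 1_{π(i) > i}.
For each fixed i, π(i) is uniform over {1, …, 68} (marginal of a uniform permutation), so P[π(i) > i] = (n − i)/n. Summing: Σ_{i=1}^{68} (n − i)/n = (0 + 1 + … + 67)/68 = 68(68 − 1)/(2·68) = (68 − 1)/2.
Hence E[X] = Σ_{i=1}^{68} (68 − i)/68 = 67/2 ≈ 33.500.

E[X] = 67/2 = 33.500.


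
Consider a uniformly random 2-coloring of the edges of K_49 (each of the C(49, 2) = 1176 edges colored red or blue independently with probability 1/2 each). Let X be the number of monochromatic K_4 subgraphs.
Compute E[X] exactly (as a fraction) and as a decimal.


Let X = Σ_S X_S over the C(49, 4) = 211876 subsets S of size 4, where X_S = 1 if the K_4 on S is monochromatic.
For a fixed S, the K_4 on S has C(4, 2) = 6 edges. P[all 6 edges red] = (1/2)^6, and likewise for blue, so P[monochromatic] = 2·(1/2)^6 = 2^{1 − 6} = 1/32.
By linearity: E[X] = C(49, 4) · 2^{1 − 6} = 211876 · 1/32 = 52969/8.
Numerically: E[X] ≈ 6621.1250.

E[X] = C(49,4)·2^(1−C(4,2)) = 52969/8 ≈ 6621.1250.


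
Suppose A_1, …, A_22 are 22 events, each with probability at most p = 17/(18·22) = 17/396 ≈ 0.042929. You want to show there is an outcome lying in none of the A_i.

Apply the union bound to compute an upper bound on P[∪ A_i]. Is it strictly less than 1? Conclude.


Union bound: P[∪_{i=1}^{22} A_i] ≤ Σ_i P[A_i] ≤ 22·p = 22·(17/396) = 17/18.
Numerically: 17/18 ≈ 0.944444.
Is 17/18 < 1? YES.
Since P[∪ A_i] ≤ 17/18 < 1, the complement has P[∩ A_i^c] ≥ 1 − 17/18 = 1/18 > 0, so some outcome avoids every A_i.

22·p = 17/18 ≈ 0.944444; existence CERTIFIED by the union bound.


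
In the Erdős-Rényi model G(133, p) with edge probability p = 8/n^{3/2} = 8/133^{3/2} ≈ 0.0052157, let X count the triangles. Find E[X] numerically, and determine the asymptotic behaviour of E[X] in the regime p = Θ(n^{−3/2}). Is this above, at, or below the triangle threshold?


Number of potential triangles: C(133, 3) = 383306.
Each occurs with probability p³ ≈ (0.0052157)³ ≈ 1.41885357e-07.
By linearity: E[X] = C(133, 3)·p³ ≈ 383306 · 1.41885357e-07 ≈ 0.054386.
Since α = 3/2 > 1, p = c/n^{3/2} = o(1/n) is below the triangle threshold p ~ 1/n. Asymptotically E[X] ~ (c³/6)·n^{3(1−α)} = (8³/6)·n^{-1.5} → 0, so by Markov's inequality G has no triangles w.h.p.

E[X] ≈ 0.054386; in regime p = Θ(1/n^{3/2}) E[X] tends to 0 (below the triangle threshold p ~ 1/n).


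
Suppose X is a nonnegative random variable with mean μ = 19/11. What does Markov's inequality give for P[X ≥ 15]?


μ = E[X] = 19/11, a = 15.
Markov: P[X ≥ 15] ≤ μ/a = (19/11)/15 = 19/165.
Numerically: ≈ 0.11515.
(Since a = 15 > μ = 1.72727, the bound 19/165 is < 1 and informative.)

P[X ≥ 15] ≤ 19/165 ≈ 0.11515.


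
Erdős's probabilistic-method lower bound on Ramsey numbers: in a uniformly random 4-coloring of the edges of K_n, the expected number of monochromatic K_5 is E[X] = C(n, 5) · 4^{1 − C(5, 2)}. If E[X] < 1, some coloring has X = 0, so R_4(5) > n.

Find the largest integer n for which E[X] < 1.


We need C(n, 5) · 4^{1 − 10} < 1, i.e. C(n, 5) < 4^{10 − 1} = 262144.
Check values of n near the boundary:
  n = 29: C(29, 5) = 118755; 118755 < 262144? YES
  n = 30: C(30, 5) = 142506; 142506 < 262144? YES
  n = 31: C(31, 5) = 169911; 169911 < 262144? YES
  n = 32: C(32, 5) = 201376; 201376 < 262144? YES
  n = 33: C(33, 5) = 237336; 237336 < 262144? YES
  n = 34: C(34, 5) = 278256; 278256 < 262144? NO
  n = 35: C(35, 5) = 324632; 324632 < 262144? NO
The largest n with C(n, 5) < 262144 is n = 33 (where E[X] = 29667/32768 ≈ 0.905). Hence R_4(5) > 33, i.e. R_4(5) ≥ 34.

Largest n = 33; hence R_4(5) > 33.


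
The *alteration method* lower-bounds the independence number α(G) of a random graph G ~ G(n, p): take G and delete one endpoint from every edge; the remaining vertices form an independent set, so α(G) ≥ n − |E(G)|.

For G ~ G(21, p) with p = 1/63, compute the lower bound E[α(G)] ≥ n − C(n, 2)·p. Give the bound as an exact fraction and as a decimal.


E[|E(G)|] = C(21, 2)·p = 210 · (1/63) = 10/3.
E[α(G)] ≥ n − E[|E(G)|] = 21 − 10/3 = 53/3.
Numerically: ≈ 17.6667.
(This is only a lower bound; the true E[α(G)] may be larger.)

E[α(G)] ≥ 53/3 ≈ 17.6667.


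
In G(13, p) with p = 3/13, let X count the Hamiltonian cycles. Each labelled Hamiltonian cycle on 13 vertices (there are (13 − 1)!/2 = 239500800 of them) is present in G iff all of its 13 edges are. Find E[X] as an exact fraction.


K_13 has (13 − 1)!/2 = 239500800 labelled Hamiltonian cycles.
For each such Hamiltonian cycle H, let X_H = 1 if all 13 edges of H are present in G. Then P[X_H = 1] = p^{13} = (3/13)^{13} = 1594323/302875106592253.
By linearity: E[X] = Σ_H E[X_H] = 239500800 · p^{13} = 239500800 · 1594323/302875106592253 = 381841633958400/302875106592253.
Numerically: E[X] ≈ 1.26.

E[X] = 239500800 · (3/13)^{13} = 381841633958400/302875106592253 ≈ 1.26.


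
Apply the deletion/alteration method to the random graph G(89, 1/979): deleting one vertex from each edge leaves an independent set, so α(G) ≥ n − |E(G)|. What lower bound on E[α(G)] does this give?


E[|E(G)|] = C(89, 2)·p = 3916 · (1/979) = 4.
E[α(G)] ≥ n − E[|E(G)|] = 89 − 4 = 85.
Numerically: ≈ 85.000000.
(This is only a lower bound; the true E[α(G)] may be larger.)

E[α(G)] ≥ 85 ≈ 85.000000.


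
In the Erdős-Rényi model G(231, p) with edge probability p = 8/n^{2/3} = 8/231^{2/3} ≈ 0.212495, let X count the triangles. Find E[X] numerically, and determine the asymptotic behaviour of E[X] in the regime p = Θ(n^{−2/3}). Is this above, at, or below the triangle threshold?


Number of potential triangles: C(231, 3) = 2027795.
Each occurs with probability p³ ≈ (0.212495)³ ≈ 9.59502258e-03.
By linearity: E[X] = C(231, 3)·p³ ≈ 2027795 · 9.59502258e-03 ≈ 19456.738817.
Since α = 2/3 < 1, p = c/n^{2/3} ≫ 1/n is above the triangle threshold p ~ 1/n. Asymptotically E[X] ~ (c³/6)·n^{3(1−α)} = (8³/6)·n^{1} → ∞; triangles are abundant w.h.p.

E[X] ≈ 19456.738817; in regime p = Θ(1/n^{2/3}) E[X] diverges (above the triangle threshold p ~ 1/n).


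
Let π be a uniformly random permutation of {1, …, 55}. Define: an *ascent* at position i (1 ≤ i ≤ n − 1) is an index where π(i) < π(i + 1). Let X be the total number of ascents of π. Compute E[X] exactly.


Write X = Σ X_I over i = 1, …, 54, with X_I the indicator of one ascent.
There are 54 indicators.
For each fixed i, the pair (π(i), π(i+1)) is a uniformly random ordered pair of distinct values from {1, …, 55}; by symmetry P[π(i) < π(i+1)] = 1/2.
By linearity: E[X] = 54 · (1/2) = (55 − 1) · (1/2) = 27 ≈ 27.000.

E[X] = 27 = 27.000.


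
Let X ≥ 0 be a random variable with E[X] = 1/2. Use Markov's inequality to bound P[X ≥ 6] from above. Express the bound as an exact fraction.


μ = E[X] = 1/2, a = 6.
Markov: P[X ≥ 6] ≤ μ/a = (1/2)/6 = 1/12.
Numerically: ≈ 0.083333.
(Since a = 6 > μ = 0.500000, the bound 1/12 is < 1 and informative.)

P[X ≥ 6] ≤ 1/12 ≈ 0.083333.


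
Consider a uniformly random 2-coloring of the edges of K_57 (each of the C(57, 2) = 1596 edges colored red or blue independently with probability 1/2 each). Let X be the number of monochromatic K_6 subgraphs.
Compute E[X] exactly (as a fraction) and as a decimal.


Let X = Σ_S X_S over the C(57, 6) = 36288252 subsets S of size 6, where X_S = 1 if the K_6 on S is monochromatic.
For a fixed S, the K_6 on S has C(6, 2) = 15 edges. P[all 15 edges red] = (1/2)^15, and likewise for blue, so P[monochromatic] = 2·(1/2)^15 = 2^{1 − 15} = 1/16384.
By linearity of expectation: E[X] = C(57, 6) · 2^{1 − 15} = 36288252 · 1/16384 = 9072063/4096.
Numerically: E[X] ≈ 2214.85913.

E[X] = C(57,6)·2^(1−C(6,2)) = 9072063/4096 ≈ 2214.85913.


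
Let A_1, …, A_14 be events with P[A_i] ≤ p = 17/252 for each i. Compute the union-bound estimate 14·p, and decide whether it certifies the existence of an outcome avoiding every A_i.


Union bound: P[∪_{i=1}^{14} A_i] ≤ Σ_i P[A_i] ≤ 14·p = 14·(17/252) = 17/18.
Numerically: 17/18 ≈ 0.94444.
Is 17/18 < 1? YES.
Since P[∪ A_i] ≤ 17/18 < 1, the complement has P[∩ A_i^c] ≥ 1 − 17/18 = 1/18 > 0, so some outcome avoids every A_i.

14·p = 17/18 ≈ 0.94444; existence CERTIFIED by the union bound.


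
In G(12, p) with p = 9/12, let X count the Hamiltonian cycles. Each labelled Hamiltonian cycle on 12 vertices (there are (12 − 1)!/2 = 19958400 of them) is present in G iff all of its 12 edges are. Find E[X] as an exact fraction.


K_12 has (12 − 1)!/2 = 19958400 labelled Hamiltonian cycles.
For each such Hamiltonian cycle H, let X_H = 1 if all 12 edges of H are present in G. Then P[X_H = 1] = p^{12} = (3/4)^{12} = 531441/16777216.
By linearity of expectation: E[X] = Σ_H E[X_H] = 19958400 · p^{12} = 19958400 · 531441/16777216 = 82864937925/131072.
Numerically: E[X] ≈ 632209.

E[X] = 19958400 · (3/4)^{12} = 82864937925/131072 ≈ 632209.


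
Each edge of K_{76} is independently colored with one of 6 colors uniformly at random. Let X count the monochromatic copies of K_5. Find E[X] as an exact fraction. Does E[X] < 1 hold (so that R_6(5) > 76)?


E[X] = C(76, 5) · 6^{1 − 10} = 18474840 · 6^{−9} = 18474840/10077696.
As a reduced fraction: E[X] = 256595/139968 ≈ 1.8332405.
Is E[X] < 1? NO.
Since E[X] ≥ 1, the first-moment bound is inconclusive at n = 76; it does NOT by itself certify R_6(5) > 76.

E[X] = 256595/139968 ≈ 1.8332405; E[X] ≥ 1; first-moment method inconclusive here.


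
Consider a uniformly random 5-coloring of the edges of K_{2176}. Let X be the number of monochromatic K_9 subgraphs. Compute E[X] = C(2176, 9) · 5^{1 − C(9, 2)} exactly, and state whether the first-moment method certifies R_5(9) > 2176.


E[X] = C(2176, 9) · 5^{1 − 36} = 2964644298134342657641600 · 5^{−35} = 2964644298134342657641600/2910383045673370361328125.
As a reduced fraction: E[X] = 118585771925373706305664/116415321826934814453125 ≈ 1.01864.
Is E[X] < 1? NO.
Since E[X] ≥ 1, the first-moment bound is inconclusive at n = 2176; it does NOT by itself certify R_5(9) > 2176.

E[X] = 118585771925373706305664/116415321826934814453125 ≈ 1.01864; E[X] ≥ 1; first-moment method inconclusive here.


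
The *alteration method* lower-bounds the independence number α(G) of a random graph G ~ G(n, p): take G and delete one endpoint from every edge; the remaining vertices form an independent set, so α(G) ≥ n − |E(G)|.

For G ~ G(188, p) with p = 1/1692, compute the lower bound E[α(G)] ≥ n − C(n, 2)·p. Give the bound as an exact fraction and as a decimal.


E[|E(G)|] = C(188, 2)·p = 17578 · (1/1692) = 187/18.
E[α(G)] ≥ n − E[|E(G)|] = 188 − 187/18 = 3197/18.
Numerically: ≈ 177.611111.
(This is only a lower bound; the true E[α(G)] may be larger.)

E[α(G)] ≥ 3197/18 ≈ 177.611111.
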